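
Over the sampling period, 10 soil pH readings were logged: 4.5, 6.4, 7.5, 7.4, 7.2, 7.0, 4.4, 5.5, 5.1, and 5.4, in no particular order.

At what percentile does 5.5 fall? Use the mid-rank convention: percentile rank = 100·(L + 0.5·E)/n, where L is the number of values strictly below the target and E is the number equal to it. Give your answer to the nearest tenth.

45.0

Sorted: 4.4, 4.5, 5.1, 5.4, 5.5, 6.4, 7.0, 7.2, 7.4, 7.5.
Count below 5.5: L = 4; count equal: E = 1; n = 10.
Percentile rank = 100·(4 + 0.5·1)/10 = 100·4.5/10 = 45.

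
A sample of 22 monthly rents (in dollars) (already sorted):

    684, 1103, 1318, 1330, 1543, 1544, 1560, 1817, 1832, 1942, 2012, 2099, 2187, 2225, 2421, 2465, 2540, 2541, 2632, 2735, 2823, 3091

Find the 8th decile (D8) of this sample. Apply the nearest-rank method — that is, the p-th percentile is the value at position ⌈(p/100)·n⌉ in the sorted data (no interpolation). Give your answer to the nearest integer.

n = 22.
Position = ⌈80/100 · 22⌉ = ⌈17.6⌉ = 18.
The value at rank 18 is 2541.

2541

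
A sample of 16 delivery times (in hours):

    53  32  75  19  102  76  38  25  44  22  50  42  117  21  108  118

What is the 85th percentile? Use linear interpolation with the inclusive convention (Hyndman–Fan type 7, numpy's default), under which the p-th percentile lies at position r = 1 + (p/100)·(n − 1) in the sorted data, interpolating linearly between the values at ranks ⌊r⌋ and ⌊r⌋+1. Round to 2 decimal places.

Sorted: 19, 21, 22, 25, 32, 38, 42, 44, 50, 53, 75, 76, 102, 108, 117, 118.
n = 16.
r = 1 + (85/100)·(16 − 1) = 1 + 12.75 = 13.75.
Rank 13 is 102 and rank 14 is 108.
Interpolate: 102 + 0.75·(108 − 102) = 102 + 0.75·6 = 106.5.

106.50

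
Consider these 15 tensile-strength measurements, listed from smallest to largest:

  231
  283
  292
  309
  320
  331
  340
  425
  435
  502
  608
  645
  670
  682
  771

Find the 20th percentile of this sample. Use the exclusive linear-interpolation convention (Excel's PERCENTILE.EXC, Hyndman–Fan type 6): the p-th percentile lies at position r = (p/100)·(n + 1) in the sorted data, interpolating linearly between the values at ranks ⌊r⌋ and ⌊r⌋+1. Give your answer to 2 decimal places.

n = 15.
r = (20/100)·(15 + 1) = 3.2.
Rank 3 is 292 and rank 4 is 309.
Interpolate: 292 + 0.2·(309 − 292) = 292 + 0.2·17 = 295.4.

295.40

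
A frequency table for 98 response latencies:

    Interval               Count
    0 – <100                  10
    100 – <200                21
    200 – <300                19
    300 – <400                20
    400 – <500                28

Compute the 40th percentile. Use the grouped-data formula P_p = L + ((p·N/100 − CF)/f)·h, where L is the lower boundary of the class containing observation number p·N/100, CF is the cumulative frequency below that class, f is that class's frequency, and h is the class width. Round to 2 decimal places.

243.16

N = 98; target position k = 40/100 · 98 = 39.2.
Cumulative frequencies: 10, 31, 50, 70, 98.
Observation 39.2 falls in the class 200 – <300.
L = 200, CF = 31, f = 19, h = 100.
P40 = 200 + ((39.2 − 31)/19)·100 = 200 + 43.1579 = 243.158.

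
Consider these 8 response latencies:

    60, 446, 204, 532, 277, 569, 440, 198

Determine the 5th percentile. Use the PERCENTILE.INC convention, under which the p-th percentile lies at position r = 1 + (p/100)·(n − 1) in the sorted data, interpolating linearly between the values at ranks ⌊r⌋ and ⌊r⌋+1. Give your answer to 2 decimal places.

108.30

Sorted: 60, 198, 204, 277, 440, 446, 532, 569.
n = 8.
r = 1 + (5/100)·(8 − 1) = 1 + 0.35 = 1.35.
Rank 1 is 60 and rank 2 is 198.
Interpolate: 60 + 0.35·(198 − 60) = 60 + 0.35·138 = 108.3.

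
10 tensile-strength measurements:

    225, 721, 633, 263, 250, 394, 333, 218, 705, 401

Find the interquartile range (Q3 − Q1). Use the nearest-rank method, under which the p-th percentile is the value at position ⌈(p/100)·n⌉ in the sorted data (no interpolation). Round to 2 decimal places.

383.00

Sorted: 218, 225, 250, 263, 333, 394, 401, 633, 705, 721.
n = 10.
P25: rank ⌈25/100·10⌉ = 3 → 250.
P75: rank ⌈75/100·10⌉ = 8 → 633.
Difference: 633 − 250 = 383.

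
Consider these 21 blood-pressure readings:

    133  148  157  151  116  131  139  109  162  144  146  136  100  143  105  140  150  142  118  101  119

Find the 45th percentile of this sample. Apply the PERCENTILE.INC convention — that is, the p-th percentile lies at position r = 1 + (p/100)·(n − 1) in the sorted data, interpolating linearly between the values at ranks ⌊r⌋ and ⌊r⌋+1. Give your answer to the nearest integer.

136

Sorted: 100, 101, 105, 109, 116, 118, 119, 131, 133, 136, 139, 140, 142, 143, 144, 146, 148, 150, 151, 157, 162.
n = 21.
r = 1 + (45/100)·(21 − 1) = 1 + 9 = 10.
r is an integer, so P45 is the value at rank 10: 136.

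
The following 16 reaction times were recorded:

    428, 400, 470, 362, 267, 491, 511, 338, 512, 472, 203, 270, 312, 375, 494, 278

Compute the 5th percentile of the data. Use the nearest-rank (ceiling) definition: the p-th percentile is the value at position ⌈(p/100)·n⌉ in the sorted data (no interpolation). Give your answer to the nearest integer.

203

Sorted: 203, 267, 270, 278, 312, 338, 362, 375, 400, 428, 470, 472, 491, 494, 511, 512.
n = 16.
Position = ⌈5/100 · 16⌉ = ⌈0.8⌉ = 1.
The value at rank 1 is 203.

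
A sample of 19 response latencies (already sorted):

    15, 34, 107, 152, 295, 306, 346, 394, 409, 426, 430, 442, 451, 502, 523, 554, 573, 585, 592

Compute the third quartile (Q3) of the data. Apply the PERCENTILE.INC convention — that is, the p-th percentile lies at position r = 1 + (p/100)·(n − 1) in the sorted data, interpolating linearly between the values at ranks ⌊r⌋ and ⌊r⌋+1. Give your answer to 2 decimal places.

512.50

n = 19.
r = 1 + (75/100)·(19 − 1) = 1 + 13.5 = 14.5.
Rank 14 is 502 and rank 15 is 523.
Interpolate: 502 + 0.5·(523 − 502) = 502 + 0.5·21 = 512.5.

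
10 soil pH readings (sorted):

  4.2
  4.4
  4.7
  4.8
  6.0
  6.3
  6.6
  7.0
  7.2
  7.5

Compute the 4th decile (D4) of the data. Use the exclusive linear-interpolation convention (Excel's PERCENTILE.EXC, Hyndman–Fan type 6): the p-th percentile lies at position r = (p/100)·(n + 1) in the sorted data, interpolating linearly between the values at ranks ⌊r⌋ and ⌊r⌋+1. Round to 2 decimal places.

5.28

n = 10.
r = (40/100)·(10 + 1) = 4.4.
Rank 4 is 4.8 and rank 5 is 6.0.
Interpolate: 4.8 + 0.4·(6.0 − 4.8) = 4.8 + 0.4·1.2 = 5.28.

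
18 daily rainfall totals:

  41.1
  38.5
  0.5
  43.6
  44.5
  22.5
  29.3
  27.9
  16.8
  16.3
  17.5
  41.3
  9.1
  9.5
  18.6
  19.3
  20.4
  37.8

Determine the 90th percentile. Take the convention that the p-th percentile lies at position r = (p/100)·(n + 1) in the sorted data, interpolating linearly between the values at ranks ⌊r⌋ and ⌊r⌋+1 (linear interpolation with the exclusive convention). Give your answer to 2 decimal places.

43.69

Sorted: 0.5, 9.1, 9.5, 16.3, 16.8, 17.5, 18.6, 19.3, 20.4, 22.5, 27.9, 29.3, 37.8, 38.5, 41.1, 41.3, 43.6, 44.5.
n = 18.
r = (90/100)·(18 + 1) = 17.1.
Rank 17 is 43.6 and rank 18 is 44.5.
Interpolate: 43.6 + 0.1·(44.5 − 43.6) = 43.6 + 0.1·0.9 = 43.69.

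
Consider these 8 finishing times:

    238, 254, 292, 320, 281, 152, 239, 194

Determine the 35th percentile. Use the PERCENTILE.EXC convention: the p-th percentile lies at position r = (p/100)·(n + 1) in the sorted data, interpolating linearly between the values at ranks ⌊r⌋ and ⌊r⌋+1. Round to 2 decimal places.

Sorted: 152, 194, 238, 239, 254, 281, 292, 320.
n = 8.
r = (35/100)·(8 + 1) = 3.15.
Rank 3 is 238 and rank 4 is 239.
Interpolate: 238 + 0.15·(239 − 238) = 238 + 0.15·1 = 238.15.

238.15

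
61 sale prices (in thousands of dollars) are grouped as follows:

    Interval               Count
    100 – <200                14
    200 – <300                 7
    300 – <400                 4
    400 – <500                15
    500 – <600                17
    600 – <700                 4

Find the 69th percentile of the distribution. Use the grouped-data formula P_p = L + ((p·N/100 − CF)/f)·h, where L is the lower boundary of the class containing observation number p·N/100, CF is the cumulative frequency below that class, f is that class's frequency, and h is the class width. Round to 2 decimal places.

512.29

N = 61; target position k = 69/100 · 61 = 42.09.
Cumulative frequencies: 14, 21, 25, 40, 57, 61.
Observation 42.09 falls in the class 500 – <600.
L = 500, CF = 40, f = 17, h = 100.
P69 = 500 + ((42.09 − 40)/17)·100 = 500 + 12.2941 = 512.294.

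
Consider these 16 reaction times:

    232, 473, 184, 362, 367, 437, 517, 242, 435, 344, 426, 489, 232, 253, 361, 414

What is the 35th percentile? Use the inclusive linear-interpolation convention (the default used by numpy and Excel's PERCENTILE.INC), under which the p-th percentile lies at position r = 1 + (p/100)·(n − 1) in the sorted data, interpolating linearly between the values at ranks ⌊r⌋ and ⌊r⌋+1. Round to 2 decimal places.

Sorted: 184, 232, 232, 242, 253, 344, 361, 362, 367, 414, 426, 435, 437, 473, 489, 517.
n = 16.
r = 1 + (35/100)·(16 − 1) = 1 + 5.25 = 6.25.
Rank 6 is 344 and rank 7 is 361.
Interpolate: 344 + 0.25·(361 − 344) = 344 + 0.25·17 = 348.25.

348.25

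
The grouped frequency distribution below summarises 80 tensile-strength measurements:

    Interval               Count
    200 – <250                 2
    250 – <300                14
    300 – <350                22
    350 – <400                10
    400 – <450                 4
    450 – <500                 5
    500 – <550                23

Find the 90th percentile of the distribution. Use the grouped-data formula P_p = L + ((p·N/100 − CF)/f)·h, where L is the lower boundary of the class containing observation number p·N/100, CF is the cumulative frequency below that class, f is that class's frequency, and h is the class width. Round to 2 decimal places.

532.61

N = 80; target position k = 90/100 · 80 = 72.
Cumulative frequencies: 2, 16, 38, 48, 52, 57, 80.
Observation 72 falls in the class 500 – <550.
L = 500, CF = 57, f = 23, h = 50.
P90 = 500 + ((72 − 57)/23)·50 = 500 + 32.6087 = 532.609.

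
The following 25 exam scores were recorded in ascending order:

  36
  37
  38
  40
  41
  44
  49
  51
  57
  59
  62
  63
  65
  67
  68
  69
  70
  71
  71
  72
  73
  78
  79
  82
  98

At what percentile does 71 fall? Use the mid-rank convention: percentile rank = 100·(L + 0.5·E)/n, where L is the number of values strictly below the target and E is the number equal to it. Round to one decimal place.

Count below 71: L = 17; count equal: E = 2; n = 25.
Percentile rank = 100·(17 + 0.5·2)/25 = 100·18/25 = 72.

72.0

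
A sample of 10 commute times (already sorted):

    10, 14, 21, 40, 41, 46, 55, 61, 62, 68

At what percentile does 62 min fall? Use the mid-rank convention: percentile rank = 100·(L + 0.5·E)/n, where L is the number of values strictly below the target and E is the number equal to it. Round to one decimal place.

Count below 62: L = 8; count equal: E = 1; n = 10.
Percentile rank = 100·(8 + 0.5·1)/10 = 100·8.5/10 = 85.

85.0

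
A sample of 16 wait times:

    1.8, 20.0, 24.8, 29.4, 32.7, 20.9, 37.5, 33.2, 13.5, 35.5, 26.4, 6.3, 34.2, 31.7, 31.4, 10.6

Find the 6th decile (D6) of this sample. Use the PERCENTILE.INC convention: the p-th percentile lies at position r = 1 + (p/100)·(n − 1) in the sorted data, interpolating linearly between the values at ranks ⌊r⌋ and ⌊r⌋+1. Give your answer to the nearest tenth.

Sorted: 1.8, 6.3, 10.6, 13.5, 20.0, 20.9, 24.8, 26.4, 29.4, 31.4, 31.7, 32.7, 33.2, 34.2, 35.5, 37.5.
n = 16.
r = 1 + (60/100)·(16 − 1) = 1 + 9 = 10.
r is an integer, so P60 is the value at rank 10: 31.4.

31.4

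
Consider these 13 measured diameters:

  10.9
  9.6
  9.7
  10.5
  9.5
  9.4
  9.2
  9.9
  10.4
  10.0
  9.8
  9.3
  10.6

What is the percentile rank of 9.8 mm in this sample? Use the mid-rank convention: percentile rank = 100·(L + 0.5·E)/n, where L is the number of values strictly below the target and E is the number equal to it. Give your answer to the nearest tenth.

50.0

Sorted: 9.2, 9.3, 9.4, 9.5, 9.6, 9.7, 9.8, 9.9, 10.0, 10.4, 10.5, 10.6, 10.9.
Count below 9.8: L = 6; count equal: E = 1; n = 13.
Percentile rank = 100·(6 + 0.5·1)/13 = 100·6.5/13 = 50.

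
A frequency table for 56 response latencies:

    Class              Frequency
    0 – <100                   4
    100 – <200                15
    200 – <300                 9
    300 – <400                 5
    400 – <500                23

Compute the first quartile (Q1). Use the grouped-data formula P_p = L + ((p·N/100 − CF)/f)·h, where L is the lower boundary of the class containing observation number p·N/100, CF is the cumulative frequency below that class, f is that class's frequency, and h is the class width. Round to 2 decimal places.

166.67

N = 56; target position k = 25/100 · 56 = 14.
Cumulative frequencies: 4, 19, 28, 33, 56.
Observation 14 falls in the class 100 – <200.
L = 100, CF = 4, f = 15, h = 100.
P25 = 100 + ((14 − 4)/15)·100 = 100 + 66.6667 = 166.667.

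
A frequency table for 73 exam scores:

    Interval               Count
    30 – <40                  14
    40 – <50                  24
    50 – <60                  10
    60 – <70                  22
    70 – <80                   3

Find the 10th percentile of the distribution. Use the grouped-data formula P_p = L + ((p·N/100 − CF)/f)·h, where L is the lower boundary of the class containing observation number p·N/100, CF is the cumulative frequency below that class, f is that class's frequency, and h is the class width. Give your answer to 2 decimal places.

N = 73; target position k = 10/100 · 73 = 7.3.
Cumulative frequencies: 14, 38, 48, 70, 73.
Observation 7.3 falls in the class 30 – <40.
L = 30, CF = 0, f = 14, h = 10.
P10 = 30 + ((7.3 − 0)/14)·10 = 30 + 5.21429 = 35.2143.

35.21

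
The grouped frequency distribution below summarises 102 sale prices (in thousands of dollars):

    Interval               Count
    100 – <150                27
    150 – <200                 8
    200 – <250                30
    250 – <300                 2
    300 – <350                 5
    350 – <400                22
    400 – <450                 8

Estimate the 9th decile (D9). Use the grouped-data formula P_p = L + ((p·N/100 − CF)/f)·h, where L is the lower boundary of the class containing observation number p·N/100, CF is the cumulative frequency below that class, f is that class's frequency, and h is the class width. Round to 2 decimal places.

395.00

N = 102; target position k = 90/100 · 102 = 91.8.
Cumulative frequencies: 27, 35, 65, 67, 72, 94, 102.
Observation 91.8 falls in the class 350 – <400.
L = 350, CF = 72, f = 22, h = 50.
P90 = 350 + ((91.8 − 72)/22)·50 = 350 + 45 = 395.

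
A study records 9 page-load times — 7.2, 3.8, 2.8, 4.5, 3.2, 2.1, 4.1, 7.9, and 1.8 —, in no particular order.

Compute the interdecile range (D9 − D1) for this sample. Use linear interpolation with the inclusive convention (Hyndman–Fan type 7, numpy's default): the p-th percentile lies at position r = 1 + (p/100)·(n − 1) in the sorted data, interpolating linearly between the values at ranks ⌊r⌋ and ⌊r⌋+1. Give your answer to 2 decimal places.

Sorted: 1.8, 2.1, 2.8, 3.2, 3.8, 4.1, 4.5, 7.2, 7.9.
n = 9.
P10: r = 1.8; ranks 1–2 are 1.8, 2.1; interpolating gives 2.04.
P90: r = 8.2; ranks 8–9 are 7.2, 7.9; interpolating gives 7.34.
Difference: 7.34 − 2.04 = 5.3.

5.30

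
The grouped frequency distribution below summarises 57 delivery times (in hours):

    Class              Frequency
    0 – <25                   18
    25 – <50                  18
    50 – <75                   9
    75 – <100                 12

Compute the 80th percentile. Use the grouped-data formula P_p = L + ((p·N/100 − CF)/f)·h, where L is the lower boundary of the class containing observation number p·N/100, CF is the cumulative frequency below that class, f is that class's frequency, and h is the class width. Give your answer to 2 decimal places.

76.25

N = 57; target position k = 80/100 · 57 = 45.6.
Cumulative frequencies: 18, 36, 45, 57.
Observation 45.6 falls in the class 75 – <100.
L = 75, CF = 45, f = 12, h = 25.
P80 = 75 + ((45.6 − 45)/12)·25 = 75 + 1.25 = 76.25.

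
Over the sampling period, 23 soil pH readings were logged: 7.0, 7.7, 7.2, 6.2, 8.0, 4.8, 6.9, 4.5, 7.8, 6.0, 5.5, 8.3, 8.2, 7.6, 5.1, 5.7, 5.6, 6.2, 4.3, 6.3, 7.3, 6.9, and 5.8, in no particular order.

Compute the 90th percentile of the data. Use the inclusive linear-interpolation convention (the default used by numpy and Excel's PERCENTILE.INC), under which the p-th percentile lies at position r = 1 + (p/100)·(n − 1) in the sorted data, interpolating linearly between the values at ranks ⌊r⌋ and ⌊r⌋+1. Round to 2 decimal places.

Sorted: 4.3, 4.5, 4.8, 5.1, 5.5, 5.6, 5.7, 5.8, 6.0, 6.2, 6.2, 6.3, 6.9, 6.9, 7.0, 7.2, 7.3, 7.6, 7.7, 7.8, 8.0, 8.2, 8.3.
n = 23.
r = 1 + (90/100)·(23 − 1) = 1 + 19.8 = 20.8.
Rank 20 is 7.8 and rank 21 is 8.0.
Interpolate: 7.8 + 0.8·(8.0 − 7.8) = 7.8 + 0.8·0.2 = 7.96.

7.96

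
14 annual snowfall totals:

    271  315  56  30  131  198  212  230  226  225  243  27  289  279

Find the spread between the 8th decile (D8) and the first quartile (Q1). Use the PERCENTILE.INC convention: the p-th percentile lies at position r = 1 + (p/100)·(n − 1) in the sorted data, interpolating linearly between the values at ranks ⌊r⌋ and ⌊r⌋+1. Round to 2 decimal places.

126.45

Sorted: 27, 30, 56, 131, 198, 212, 225, 226, 230, 243, 271, 279, 289, 315.
n = 14.
P25: r = 4.25; ranks 4–5 are 131, 198; interpolating gives 147.75.
P80: r = 11.4; ranks 11–12 are 271, 279; interpolating gives 274.2.
Difference: 274.2 − 147.75 = 126.45.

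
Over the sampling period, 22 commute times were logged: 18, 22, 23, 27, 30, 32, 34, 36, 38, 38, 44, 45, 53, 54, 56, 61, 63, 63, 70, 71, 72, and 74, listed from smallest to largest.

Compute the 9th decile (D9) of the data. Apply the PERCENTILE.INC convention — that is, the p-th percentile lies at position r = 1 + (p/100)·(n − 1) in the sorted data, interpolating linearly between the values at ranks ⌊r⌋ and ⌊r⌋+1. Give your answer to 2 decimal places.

n = 22.
r = 1 + (90/100)·(22 − 1) = 1 + 18.9 = 19.9.
Rank 19 is 70 and rank 20 is 71.
Interpolate: 70 + 0.9·(71 − 70) = 70 + 0.9·1 = 70.9.

70.90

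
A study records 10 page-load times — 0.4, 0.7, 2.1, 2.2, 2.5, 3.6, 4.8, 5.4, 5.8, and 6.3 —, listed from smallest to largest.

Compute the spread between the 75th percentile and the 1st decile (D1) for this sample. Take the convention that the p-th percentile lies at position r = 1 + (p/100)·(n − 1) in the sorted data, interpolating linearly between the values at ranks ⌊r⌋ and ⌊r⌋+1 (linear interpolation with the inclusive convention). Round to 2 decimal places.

4.58

n = 10.
P10: r = 1.9; ranks 1–2 are 0.4, 0.7; interpolating gives 0.67.
P75: r = 7.75; ranks 7–8 are 4.8, 5.4; interpolating gives 5.25.
Difference: 5.25 − 0.67 = 4.58.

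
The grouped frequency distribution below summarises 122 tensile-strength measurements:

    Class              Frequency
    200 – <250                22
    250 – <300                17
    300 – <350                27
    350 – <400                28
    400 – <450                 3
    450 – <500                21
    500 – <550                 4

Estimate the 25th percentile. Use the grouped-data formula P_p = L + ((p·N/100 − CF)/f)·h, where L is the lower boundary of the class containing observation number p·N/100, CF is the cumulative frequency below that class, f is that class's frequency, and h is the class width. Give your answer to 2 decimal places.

275.00

N = 122; target position k = 25/100 · 122 = 30.5.
Cumulative frequencies: 22, 39, 66, 94, 97, 118, 122.
Observation 30.5 falls in the class 250 – <300.
L = 250, CF = 22, f = 17, h = 50.
P25 = 250 + ((30.5 − 22)/17)·50 = 250 + 25 = 275.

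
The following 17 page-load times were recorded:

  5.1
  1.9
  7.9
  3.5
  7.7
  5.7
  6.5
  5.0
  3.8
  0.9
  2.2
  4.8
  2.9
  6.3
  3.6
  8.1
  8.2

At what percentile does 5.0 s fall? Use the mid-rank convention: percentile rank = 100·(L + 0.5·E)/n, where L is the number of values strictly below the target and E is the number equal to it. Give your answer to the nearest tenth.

50.0

Sorted: 0.9, 1.9, 2.2, 2.9, 3.5, 3.6, 3.8, 4.8, 5.0, 5.1, 5.7, 6.3, 6.5, 7.7, 7.9, 8.1, 8.2.
Count below 5.0: L = 8; count equal: E = 1; n = 17.
Percentile rank = 100·(8 + 0.5·1)/17 = 100·8.5/17 = 50.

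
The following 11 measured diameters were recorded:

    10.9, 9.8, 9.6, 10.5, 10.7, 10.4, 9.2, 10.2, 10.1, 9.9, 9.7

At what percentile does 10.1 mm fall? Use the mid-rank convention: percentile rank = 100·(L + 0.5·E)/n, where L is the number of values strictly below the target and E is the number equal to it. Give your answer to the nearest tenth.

50.0

Sorted: 9.2, 9.6, 9.7, 9.8, 9.9, 10.1, 10.2, 10.4, 10.5, 10.7, 10.9.
Count below 10.1: L = 5; count equal: E = 1; n = 11.
Percentile rank = 100·(5 + 0.5·1)/11 = 100·5.5/11 = 50.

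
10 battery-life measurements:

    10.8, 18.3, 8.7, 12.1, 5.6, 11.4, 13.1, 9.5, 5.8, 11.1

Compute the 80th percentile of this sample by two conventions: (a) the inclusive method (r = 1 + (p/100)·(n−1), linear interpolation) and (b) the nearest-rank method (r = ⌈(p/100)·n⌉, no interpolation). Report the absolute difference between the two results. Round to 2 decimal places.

0.20

Sorted: 5.6, 5.8, 8.7, 9.5, 10.8, 11.1, 11.4, 12.1, 13.1, 18.3.
n = 10.
(a) r = 8.2; between ranks 8 (12.1) and 9 (13.1): 12.3.
(b) the nearest-rank method: rank 8 → 12.1.
|12.3 − 12.1| = 0.2.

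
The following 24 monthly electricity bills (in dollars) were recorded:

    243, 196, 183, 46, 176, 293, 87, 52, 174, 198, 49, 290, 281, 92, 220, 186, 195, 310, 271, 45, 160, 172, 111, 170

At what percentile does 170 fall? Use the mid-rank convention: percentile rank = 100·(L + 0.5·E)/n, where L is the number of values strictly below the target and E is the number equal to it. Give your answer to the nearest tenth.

Sorted: 45, 46, 49, 52, 87, 92, 111, 160, 170, 172, 174, 176, 183, 186, 195, 196, 198, 220, 243, 271, 281, 290, 293, 310.
Count below 170: L = 8; count equal: E = 1; n = 24.
Percentile rank = 100·(8 + 0.5·1)/24 = 100·8.5/24 = 35.42.

35.4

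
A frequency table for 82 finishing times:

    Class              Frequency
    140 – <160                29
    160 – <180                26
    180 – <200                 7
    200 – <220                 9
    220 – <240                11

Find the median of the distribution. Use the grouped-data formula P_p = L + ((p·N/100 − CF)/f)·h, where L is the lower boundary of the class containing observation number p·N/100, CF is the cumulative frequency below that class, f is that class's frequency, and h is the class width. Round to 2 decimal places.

169.23

N = 82; target position k = 50/100 · 82 = 41.
Cumulative frequencies: 29, 55, 62, 71, 82.
Observation 41 falls in the class 160 – <180.
L = 160, CF = 29, f = 26, h = 20.
P50 = 160 + ((41 − 29)/26)·20 = 160 + 9.23077 = 169.231.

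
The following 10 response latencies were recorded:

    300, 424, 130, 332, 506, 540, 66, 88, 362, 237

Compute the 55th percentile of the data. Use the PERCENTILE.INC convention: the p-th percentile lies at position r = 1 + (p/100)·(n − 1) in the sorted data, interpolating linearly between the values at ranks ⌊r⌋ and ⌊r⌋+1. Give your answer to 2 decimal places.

330.40

Sorted: 66, 88, 130, 237, 300, 332, 362, 424, 506, 540.
n = 10.
r = 1 + (55/100)·(10 − 1) = 1 + 4.95 = 5.95.
Rank 5 is 300 and rank 6 is 332.
Interpolate: 300 + 0.95·(332 − 300) = 300 + 0.95·32 = 330.4.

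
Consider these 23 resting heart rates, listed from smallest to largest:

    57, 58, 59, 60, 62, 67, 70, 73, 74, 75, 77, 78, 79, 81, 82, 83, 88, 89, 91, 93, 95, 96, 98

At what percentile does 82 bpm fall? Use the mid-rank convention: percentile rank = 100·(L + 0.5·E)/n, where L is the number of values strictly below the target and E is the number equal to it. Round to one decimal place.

63.0

Count below 82: L = 14; count equal: E = 1; n = 23.
Percentile rank = 100·(14 + 0.5·1)/23 = 100·14.5/23 = 63.04.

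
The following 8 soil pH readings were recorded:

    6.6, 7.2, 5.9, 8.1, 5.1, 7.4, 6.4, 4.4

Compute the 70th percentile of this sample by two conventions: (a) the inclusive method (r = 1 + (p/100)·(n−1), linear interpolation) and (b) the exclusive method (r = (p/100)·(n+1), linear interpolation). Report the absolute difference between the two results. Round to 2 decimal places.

0.12

Sorted: 4.4, 5.1, 5.9, 6.4, 6.6, 7.2, 7.4, 8.1.
n = 8.
(a) r = 5.9; between ranks 5 (6.6) and 6 (7.2): 7.14.
(b) r = 6.3; between ranks 6 (7.2) and 7 (7.4): 7.26.
|7.14 − 7.26| = 0.12.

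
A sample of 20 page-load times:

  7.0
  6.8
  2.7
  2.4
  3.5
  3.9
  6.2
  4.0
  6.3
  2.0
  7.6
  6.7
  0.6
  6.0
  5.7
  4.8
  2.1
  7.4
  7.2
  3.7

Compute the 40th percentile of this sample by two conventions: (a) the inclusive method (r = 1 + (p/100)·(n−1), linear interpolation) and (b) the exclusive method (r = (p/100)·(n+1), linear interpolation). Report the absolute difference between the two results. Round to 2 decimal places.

Sorted: 0.6, 2.0, 2.1, 2.4, 2.7, 3.5, 3.7, 3.9, 4.0, 4.8, 5.7, 6.0, 6.2, 6.3, 6.7, 6.8, 7.0, 7.2, 7.4, 7.6.
n = 20.
(a) r = 8.6; between ranks 8 (3.9) and 9 (4.0): 3.96.
(b) r = 8.4; between ranks 8 (3.9) and 9 (4.0): 3.94.
|3.96 − 3.94| = 0.02.

0.02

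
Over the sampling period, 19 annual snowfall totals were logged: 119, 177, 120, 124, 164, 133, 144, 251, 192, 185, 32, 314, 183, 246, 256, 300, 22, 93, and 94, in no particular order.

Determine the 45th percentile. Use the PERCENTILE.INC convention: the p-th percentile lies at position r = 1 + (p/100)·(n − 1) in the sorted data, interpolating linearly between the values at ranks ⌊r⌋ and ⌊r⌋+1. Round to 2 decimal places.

Sorted: 22, 32, 93, 94, 119, 120, 124, 133, 144, 164, 177, 183, 185, 192, 246, 251, 256, 300, 314.
n = 19.
r = 1 + (45/100)·(19 − 1) = 1 + 8.1 = 9.1.
Rank 9 is 144 and rank 10 is 164.
Interpolate: 144 + 0.1·(164 − 144) = 144 + 0.1·20 = 146.

146.00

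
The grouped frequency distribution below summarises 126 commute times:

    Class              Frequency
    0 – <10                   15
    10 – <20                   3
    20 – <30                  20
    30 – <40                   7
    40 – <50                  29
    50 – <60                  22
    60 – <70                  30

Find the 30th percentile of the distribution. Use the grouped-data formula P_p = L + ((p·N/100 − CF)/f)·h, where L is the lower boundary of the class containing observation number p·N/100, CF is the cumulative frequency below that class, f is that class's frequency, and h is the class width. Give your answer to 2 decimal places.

N = 126; target position k = 30/100 · 126 = 37.8.
Cumulative frequencies: 15, 18, 38, 45, 74, 96, 126.
Observation 37.8 falls in the class 20 – <30.
L = 20, CF = 18, f = 20, h = 10.
P30 = 20 + ((37.8 − 18)/20)·10 = 20 + 9.9 = 29.9.

29.90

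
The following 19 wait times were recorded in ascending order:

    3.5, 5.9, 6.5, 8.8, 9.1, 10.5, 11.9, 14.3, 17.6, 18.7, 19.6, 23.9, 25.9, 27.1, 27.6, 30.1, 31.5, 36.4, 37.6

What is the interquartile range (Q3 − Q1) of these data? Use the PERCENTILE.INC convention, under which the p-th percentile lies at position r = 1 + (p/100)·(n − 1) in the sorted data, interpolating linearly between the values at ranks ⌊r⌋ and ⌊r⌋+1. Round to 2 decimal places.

17.55

n = 19.
P25: r = 5.5; ranks 5–6 are 9.1, 10.5; interpolating gives 9.8.
P75: r = 14.5; ranks 14–15 are 27.1, 27.6; interpolating gives 27.35.
Difference: 27.35 − 9.8 = 17.55.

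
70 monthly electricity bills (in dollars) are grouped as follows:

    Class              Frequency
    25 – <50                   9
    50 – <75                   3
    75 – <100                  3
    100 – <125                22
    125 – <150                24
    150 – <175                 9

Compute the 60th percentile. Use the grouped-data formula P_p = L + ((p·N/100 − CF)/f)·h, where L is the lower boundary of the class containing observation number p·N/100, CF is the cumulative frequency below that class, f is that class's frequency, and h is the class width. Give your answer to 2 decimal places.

N = 70; target position k = 60/100 · 70 = 42.
Cumulative frequencies: 9, 12, 15, 37, 61, 70.
Observation 42 falls in the class 125 – <150.
L = 125, CF = 37, f = 24, h = 25.
P60 = 125 + ((42 − 37)/24)·25 = 125 + 5.20833 = 130.208.

130.21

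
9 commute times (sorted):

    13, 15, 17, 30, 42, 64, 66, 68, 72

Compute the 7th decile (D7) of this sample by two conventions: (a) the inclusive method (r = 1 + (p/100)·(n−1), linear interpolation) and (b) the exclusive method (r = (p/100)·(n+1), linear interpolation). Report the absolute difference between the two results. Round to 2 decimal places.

n = 9.
(a) r = 6.6; between ranks 6 (64) and 7 (66): 65.2.
(b) r = 7 → value at rank 7 = 66.
|65.2 − 66| = 0.8.

0.80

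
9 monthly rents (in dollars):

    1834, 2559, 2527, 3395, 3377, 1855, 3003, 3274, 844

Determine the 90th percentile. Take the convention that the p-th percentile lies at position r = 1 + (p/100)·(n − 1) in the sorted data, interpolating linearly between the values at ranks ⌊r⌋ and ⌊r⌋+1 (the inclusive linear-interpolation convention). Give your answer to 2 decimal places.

3380.60

Sorted: 844, 1834, 1855, 2527, 2559, 3003, 3274, 3377, 3395.
n = 9.
r = 1 + (90/100)·(9 − 1) = 1 + 7.2 = 8.2.
Rank 8 is 3377 and rank 9 is 3395.
Interpolate: 3377 + 0.2·(3395 − 3377) = 3377 + 0.2·18 = 3380.6.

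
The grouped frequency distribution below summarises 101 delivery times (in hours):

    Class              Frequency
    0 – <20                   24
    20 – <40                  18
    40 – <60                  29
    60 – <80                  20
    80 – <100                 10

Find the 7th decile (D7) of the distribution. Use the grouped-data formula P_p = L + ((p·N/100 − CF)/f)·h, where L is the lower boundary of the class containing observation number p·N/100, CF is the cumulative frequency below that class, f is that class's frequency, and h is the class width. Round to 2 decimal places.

59.79

N = 101; target position k = 70/100 · 101 = 70.7.
Cumulative frequencies: 24, 42, 71, 91, 101.
Observation 70.7 falls in the class 40 – <60.
L = 40, CF = 42, f = 29, h = 20.
P70 = 40 + ((70.7 − 42)/29)·20 = 40 + 19.7931 = 59.7931.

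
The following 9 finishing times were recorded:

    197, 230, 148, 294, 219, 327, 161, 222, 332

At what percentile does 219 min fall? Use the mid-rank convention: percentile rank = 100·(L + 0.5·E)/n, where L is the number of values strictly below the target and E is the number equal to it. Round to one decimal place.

38.9

Sorted: 148, 161, 197, 219, 222, 230, 294, 327, 332.
Count below 219: L = 3; count equal: E = 1; n = 9.
Percentile rank = 100·(3 + 0.5·1)/9 = 100·3.5/9 = 38.89.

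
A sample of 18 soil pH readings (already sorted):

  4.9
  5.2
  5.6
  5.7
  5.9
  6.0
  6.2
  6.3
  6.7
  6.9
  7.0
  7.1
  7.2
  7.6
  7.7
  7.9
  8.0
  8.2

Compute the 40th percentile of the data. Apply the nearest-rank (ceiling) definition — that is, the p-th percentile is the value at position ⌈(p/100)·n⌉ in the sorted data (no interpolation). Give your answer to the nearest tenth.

6.3

n = 18.
Position = ⌈40/100 · 18⌉ = ⌈7.2⌉ = 8.
The value at rank 8 is 6.3.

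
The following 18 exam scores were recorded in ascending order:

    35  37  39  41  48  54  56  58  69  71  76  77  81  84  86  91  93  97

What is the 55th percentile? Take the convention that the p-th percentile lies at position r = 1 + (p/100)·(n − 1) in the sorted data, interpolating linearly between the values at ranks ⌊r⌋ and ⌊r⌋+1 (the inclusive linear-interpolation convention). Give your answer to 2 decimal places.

72.75

n = 18.
r = 1 + (55/100)·(18 − 1) = 1 + 9.35 = 10.35.
Rank 10 is 71 and rank 11 is 76.
Interpolate: 71 + 0.35·(76 − 71) = 71 + 0.35·5 = 72.75.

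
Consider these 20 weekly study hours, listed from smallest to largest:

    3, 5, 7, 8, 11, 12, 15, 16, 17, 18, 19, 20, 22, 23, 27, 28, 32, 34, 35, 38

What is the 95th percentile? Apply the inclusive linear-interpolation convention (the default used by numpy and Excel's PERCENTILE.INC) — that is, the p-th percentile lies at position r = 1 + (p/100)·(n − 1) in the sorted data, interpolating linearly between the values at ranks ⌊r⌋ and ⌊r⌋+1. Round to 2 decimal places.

35.15

n = 20.
r = 1 + (95/100)·(20 − 1) = 1 + 18.05 = 19.05.
Rank 19 is 35 and rank 20 is 38.
Interpolate: 35 + 0.05·(38 − 35) = 35 + 0.05·3 = 35.15.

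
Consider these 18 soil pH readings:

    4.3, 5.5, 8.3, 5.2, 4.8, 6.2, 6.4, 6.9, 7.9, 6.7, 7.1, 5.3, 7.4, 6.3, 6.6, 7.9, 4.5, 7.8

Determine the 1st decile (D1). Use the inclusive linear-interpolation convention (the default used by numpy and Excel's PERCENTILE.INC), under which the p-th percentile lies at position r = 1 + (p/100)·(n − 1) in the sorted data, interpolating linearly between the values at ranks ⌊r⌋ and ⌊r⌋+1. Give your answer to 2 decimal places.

Sorted: 4.3, 4.5, 4.8, 5.2, 5.3, 5.5, 6.2, 6.3, 6.4, 6.6, 6.7, 6.9, 7.1, 7.4, 7.8, 7.9, 7.9, 8.3.
n = 18.
r = 1 + (10/100)·(18 − 1) = 1 + 1.7 = 2.7.
Rank 2 is 4.5 and rank 3 is 4.8.
Interpolate: 4.5 + 0.7·(4.8 − 4.5) = 4.5 + 0.7·0.3 = 4.71.

4.71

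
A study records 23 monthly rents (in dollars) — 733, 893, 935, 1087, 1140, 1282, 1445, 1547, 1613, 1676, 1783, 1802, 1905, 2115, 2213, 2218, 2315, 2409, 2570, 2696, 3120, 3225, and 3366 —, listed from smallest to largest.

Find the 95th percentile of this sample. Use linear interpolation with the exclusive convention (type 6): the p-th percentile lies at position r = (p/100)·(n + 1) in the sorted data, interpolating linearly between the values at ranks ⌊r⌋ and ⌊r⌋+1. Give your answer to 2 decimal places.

3337.80

n = 23.
r = (95/100)·(23 + 1) = 22.8.
Rank 22 is 3225 and rank 23 is 3366.
Interpolate: 3225 + 0.8·(3366 − 3225) = 3225 + 0.8·141 = 3337.8.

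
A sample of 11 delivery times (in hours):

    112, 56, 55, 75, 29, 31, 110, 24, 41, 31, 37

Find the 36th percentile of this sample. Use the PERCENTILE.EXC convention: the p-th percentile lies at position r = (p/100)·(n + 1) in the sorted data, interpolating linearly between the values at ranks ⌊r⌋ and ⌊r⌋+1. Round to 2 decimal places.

Sorted: 24, 29, 31, 31, 37, 41, 55, 56, 75, 110, 112.
n = 11.
r = (36/100)·(11 + 1) = 4.32.
Rank 4 is 31 and rank 5 is 37.
Interpolate: 31 + 0.32·(37 − 31) = 31 + 0.32·6 = 32.92.

32.92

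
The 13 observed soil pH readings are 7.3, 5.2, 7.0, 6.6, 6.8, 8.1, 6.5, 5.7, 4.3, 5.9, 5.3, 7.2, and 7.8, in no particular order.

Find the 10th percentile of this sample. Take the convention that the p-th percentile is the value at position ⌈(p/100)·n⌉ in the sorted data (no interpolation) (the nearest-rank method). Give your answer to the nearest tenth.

5.2

Sorted: 4.3, 5.2, 5.3, 5.7, 5.9, 6.5, 6.6, 6.8, 7.0, 7.2, 7.3, 7.8, 8.1.
n = 13.
Position = ⌈10/100 · 13⌉ = ⌈1.3⌉ = 2.
The value at rank 2 is 5.2.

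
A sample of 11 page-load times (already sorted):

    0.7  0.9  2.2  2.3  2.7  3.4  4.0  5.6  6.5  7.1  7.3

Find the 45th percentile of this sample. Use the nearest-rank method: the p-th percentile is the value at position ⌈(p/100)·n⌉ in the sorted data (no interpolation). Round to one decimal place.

2.7

n = 11.
Position = ⌈45/100 · 11⌉ = ⌈4.95⌉ = 5.
The value at rank 5 is 2.7.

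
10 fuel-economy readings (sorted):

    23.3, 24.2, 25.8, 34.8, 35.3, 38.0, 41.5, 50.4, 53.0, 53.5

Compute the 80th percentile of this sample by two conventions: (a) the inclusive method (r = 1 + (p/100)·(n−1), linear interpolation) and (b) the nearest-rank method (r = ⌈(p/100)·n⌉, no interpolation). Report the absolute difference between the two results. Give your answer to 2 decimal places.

0.52

n = 10.
(a) r = 8.2; between ranks 8 (50.4) and 9 (53.0): 50.92.
(b) the nearest-rank method: rank 8 → 50.4.
|50.92 − 50.4| = 0.52.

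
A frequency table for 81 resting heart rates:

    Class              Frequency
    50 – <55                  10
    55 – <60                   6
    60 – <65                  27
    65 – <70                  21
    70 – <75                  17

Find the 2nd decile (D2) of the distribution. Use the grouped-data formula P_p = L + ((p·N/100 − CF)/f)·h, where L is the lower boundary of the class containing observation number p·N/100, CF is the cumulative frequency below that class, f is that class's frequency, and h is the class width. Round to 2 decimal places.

60.04

N = 81; target position k = 20/100 · 81 = 16.2.
Cumulative frequencies: 10, 16, 43, 64, 81.
Observation 16.2 falls in the class 60 – <65.
L = 60, CF = 16, f = 27, h = 5.
P20 = 60 + ((16.2 − 16)/27)·5 = 60 + 0.037037 = 60.037.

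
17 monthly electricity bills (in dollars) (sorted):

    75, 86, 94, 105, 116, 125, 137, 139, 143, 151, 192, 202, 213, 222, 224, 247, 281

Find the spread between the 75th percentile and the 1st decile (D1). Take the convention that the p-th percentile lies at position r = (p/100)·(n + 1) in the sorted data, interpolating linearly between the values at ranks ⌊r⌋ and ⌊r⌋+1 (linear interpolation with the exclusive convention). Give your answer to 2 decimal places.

133.70

n = 17.
P10: r = 1.8; ranks 1–2 are 75, 86; interpolating gives 83.8.
P75: r = 13.5; ranks 13–14 are 213, 222; interpolating gives 217.5.
Difference: 217.5 − 83.8 = 133.7.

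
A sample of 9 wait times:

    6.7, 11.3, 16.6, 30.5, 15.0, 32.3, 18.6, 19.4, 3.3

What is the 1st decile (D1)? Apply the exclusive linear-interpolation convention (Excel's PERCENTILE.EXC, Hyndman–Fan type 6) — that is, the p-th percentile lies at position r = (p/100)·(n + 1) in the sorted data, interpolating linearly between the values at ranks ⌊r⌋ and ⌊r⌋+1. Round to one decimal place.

3.3

Sorted: 3.3, 6.7, 11.3, 15.0, 16.6, 18.6, 19.4, 30.5, 32.3.
n = 9.
r = (10/100)·(9 + 1) = 1.
r is an integer, so P10 is the value at rank 1: 3.3.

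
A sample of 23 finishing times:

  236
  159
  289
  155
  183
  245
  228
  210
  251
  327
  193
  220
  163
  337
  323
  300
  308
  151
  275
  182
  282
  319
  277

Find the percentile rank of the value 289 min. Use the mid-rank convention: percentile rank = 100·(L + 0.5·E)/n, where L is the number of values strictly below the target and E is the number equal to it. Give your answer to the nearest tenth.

71.7

Sorted: 151, 155, 159, 163, 182, 183, 193, 210, 220, 228, 236, 245, 251, 275, 277, 282, 289, 300, 308, 319, 323, 327, 337.
Count below 289: L = 16; count equal: E = 1; n = 23.
Percentile rank = 100·(16 + 0.5·1)/23 = 100·16.5/23 = 71.74.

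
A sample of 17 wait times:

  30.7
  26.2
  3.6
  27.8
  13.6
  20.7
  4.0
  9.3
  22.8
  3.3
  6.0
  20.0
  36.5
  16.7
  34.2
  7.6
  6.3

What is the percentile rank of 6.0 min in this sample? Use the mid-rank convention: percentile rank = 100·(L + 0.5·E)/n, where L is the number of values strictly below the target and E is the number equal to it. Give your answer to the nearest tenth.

20.6

Sorted: 3.3, 3.6, 4.0, 6.0, 6.3, 7.6, 9.3, 13.6, 16.7, 20.0, 20.7, 22.8, 26.2, 27.8, 30.7, 34.2, 36.5.
Count below 6.0: L = 3; count equal: E = 1; n = 17.
Percentile rank = 100·(3 + 0.5·1)/17 = 100·3.5/17 = 20.59.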